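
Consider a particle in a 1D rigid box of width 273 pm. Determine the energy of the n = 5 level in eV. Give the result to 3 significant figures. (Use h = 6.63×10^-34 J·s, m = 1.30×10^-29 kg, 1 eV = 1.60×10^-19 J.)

For an infinite well E_n = n²h²/(8mL²), so E_1 = h²/(8mL²) = (6.63×10^-34)²/(8·1.30×10^-29·(2.73×10^-10 m)²) = 5.671×10^-20 J.
Then E_5 = 5²·E_1 = 25·5.671×10^-20 J = 1.418×10^-18 J.
Converting, E_5 = 1.418×10^-18 J / (1.60×10^-19 J/eV) = 8.86 eV.

E_5 = 8.86 eV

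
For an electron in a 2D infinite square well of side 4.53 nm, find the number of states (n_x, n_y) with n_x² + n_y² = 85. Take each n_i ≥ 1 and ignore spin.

The level has n_x² + n_y² = 85. The ordered positive-integer solutions are (2, 9), (6, 7), (7, 6), (9, 2).
That gives 4 states.

degeneracy = 4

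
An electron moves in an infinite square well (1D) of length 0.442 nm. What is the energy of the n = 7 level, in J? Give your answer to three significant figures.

E_7 = 1.51×10^-17 J

For an infinite well E_n = n²h²/(8m_eL²), so E_1 = h²/(8m_eL²) = (6.626×10^-34)²/(8·9.109×10^-31·(4.42×10^-10 m)²) = 3.084×10^-19 J.
Then E_7 = 7²·E_1 = 49·3.084×10^-19 J = 1.51×10^-17 J.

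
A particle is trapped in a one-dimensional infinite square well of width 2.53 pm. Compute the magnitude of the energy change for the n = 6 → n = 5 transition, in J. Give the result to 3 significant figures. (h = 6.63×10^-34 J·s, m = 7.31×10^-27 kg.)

|ΔE| = 1.29×10^-17 J

E_1 = h²/(8mL²) = 1.174×10^-18 J.
|ΔE| = |6² − 5²|·E_1 = 11·1.174×10^-18 J = 1.29×10^-17 J.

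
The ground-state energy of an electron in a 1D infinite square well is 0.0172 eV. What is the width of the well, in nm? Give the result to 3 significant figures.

L = 4.68 nm

From E_n = n²h²/(8m_eL²), L = n·h/√(8m_eE_n).
E_1 = 0.0172 eV = 2.755×10^-21 J, so L = 1·6.626×10^-34/√(8·9.109×10^-31·2.755×10^-21) = 4.68×10^-9 m = 4.68 nm.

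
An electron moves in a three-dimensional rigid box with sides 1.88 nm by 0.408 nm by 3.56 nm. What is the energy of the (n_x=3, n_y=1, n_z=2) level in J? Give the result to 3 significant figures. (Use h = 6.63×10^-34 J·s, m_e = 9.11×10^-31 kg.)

For a 3D rectangular well E = (h²/8m_e)·Σ n_i²/L_i² = (6.63×10^-34)²/(8·9.11×10^-31) · [3²/(1.88 nm)² + 1²/(0.408 nm)² + 2²/(3.56 nm)²].
Evaluating gives E = 5.35×10^-19 J.

E = 5.35×10^-19 J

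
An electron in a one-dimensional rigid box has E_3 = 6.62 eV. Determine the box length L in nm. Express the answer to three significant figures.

L = 0.715 nm

From E_n = n²h²/(8m_eL²), L = n·h/√(8m_eE_n).
E_3 = 6.62 eV = 1.061×10^-18 J, so L = 3·6.626×10^-34/√(8·9.109×10^-31·1.061×10^-18) = 7.15×10^-10 m = 0.715 nm.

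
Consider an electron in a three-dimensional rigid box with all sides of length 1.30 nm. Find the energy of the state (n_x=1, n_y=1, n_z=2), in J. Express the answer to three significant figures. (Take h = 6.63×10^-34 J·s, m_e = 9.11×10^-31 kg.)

For a 3D rectangular well E = (h²/8m_e)·Σ n_i²/L_i² = (6.63×10^-34)²/(8·9.11×10^-31) · [1²/(1.30 nm)² + 1²/(1.30 nm)² + 2²/(1.30 nm)²].
Evaluating gives E = 2.14×10^-19 J.

E = 2.14×10^-19 J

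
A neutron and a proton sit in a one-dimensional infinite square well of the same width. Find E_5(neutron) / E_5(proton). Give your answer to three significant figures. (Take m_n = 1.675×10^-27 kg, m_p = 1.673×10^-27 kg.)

E_n ∝ 1/m at fixed n and L, so the ratio is m_p/m_n = 1.673×10^-27/1.675×10^-27 = 0.999.

0.999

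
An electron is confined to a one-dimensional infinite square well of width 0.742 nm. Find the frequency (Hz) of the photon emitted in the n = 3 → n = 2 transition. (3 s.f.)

f = 8.26×10^14 Hz

E_1 = h²/(8m_eL²) = 1.094×10^-19 J and ΔE = (3² − 2²)E_1 = 5.470×10^-19 J.
f = ΔE/h = 5.470×10^-19/6.626×10^-34 = 8.26×10^14 Hz.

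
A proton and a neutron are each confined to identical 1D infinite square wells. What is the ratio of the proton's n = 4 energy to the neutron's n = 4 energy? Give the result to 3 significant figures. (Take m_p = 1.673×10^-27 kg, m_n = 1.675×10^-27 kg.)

1.00

E_n ∝ 1/m at fixed n and L, so the ratio is m_n/m_p = 1.675×10^-27/1.673×10^-27 = 1.00.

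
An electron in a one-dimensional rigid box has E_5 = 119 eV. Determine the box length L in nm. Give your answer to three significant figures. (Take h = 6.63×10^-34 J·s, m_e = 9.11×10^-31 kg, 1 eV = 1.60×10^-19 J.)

L = 0.281 nm

From E_n = n²h²/(8m_eL²), L = n·h/√(8m_eE_n).
E_5 = 119 eV = 1.904×10^-17 J, so L = 5·6.63×10^-34/√(8·9.11×10^-31·1.904×10^-17) = 2.81×10^-10 m = 0.281 nm.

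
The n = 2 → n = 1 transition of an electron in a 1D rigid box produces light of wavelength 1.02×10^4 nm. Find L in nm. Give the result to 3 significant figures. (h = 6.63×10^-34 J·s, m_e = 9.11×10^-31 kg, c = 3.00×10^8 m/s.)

L = 3.05 nm

The photon carries ΔE = hc/λ = 6.63×10^-34·3.00×10^8/1.02×10^-5 m = 1.950×10^-20 J.
Since ΔE = (2² − 1²)E_1, E_1 = 6.500×10^-21 J, and L = h/√(8m_eE_1) = 3.05×10^-9 m = 3.05 nm.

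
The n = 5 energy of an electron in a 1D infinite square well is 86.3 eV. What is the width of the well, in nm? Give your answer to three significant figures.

L = 0.330 nm

From E_n = n²h²/(8m_eL²), L = n·h/√(8m_eE_n).
E_5 = 86.3 eV = 1.383×10^-17 J, so L = 5·6.626×10^-34/√(8·9.109×10^-31·1.383×10^-17) = 3.30×10^-10 m = 0.330 nm.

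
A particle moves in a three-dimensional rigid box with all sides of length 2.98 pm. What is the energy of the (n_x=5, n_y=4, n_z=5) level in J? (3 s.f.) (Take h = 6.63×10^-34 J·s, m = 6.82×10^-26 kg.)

E = 5.99×10^-18 J

For a 3D rectangular well E = (h²/8m)·Σ n_i²/L_i² = (6.63×10^-34)²/(8·6.82×10^-26) · [5²/(2.98 pm)² + 4²/(2.98 pm)² + 5²/(2.98 pm)²].
Evaluating gives E = 5.99×10^-18 J.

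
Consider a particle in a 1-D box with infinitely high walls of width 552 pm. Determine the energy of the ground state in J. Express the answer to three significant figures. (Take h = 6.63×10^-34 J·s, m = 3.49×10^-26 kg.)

E_1 = 5.17×10^-24 J

For an infinite well E_n = n²h²/(8mL²), so E_1 = h²/(8mL²) = (6.63×10^-34)²/(8·3.49×10^-26·(5.52×10^-10 m)²) = 5.167×10^-24 J.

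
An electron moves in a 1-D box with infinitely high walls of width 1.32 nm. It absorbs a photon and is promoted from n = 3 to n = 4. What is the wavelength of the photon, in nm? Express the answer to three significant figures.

λ = 821 nm

E_1 = h²/(8m_eL²) = 3.458×10^-20 J, so ΔE = (4² − 3²)E_1 = 2.421×10^-19 J.
λ = hc/ΔE = (6.626×10^-34·2.998×10^8)/2.421×10^-19 = 8.21×10^-7 m = 821 nm.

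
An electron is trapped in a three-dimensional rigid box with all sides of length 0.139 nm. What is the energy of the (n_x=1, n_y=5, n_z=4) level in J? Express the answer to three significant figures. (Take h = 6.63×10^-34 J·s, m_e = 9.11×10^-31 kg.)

E = 1.31×10^-16 J

For a 3D rectangular well E = (h²/8m_e)·Σ n_i²/L_i² = (6.63×10^-34)²/(8·9.11×10^-31) · [1²/(0.139 nm)² + 5²/(0.139 nm)² + 4²/(0.139 nm)²].
Evaluating gives E = 1.31×10^-16 J.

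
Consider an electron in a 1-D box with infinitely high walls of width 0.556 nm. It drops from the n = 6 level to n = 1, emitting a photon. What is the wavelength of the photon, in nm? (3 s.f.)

λ = 29.1 nm

E_1 = h²/(8m_eL²) = 1.949×10^-19 J, so ΔE = (6² − 1²)E_1 = 6.821×10^-18 J.
λ = hc/ΔE = (6.626×10^-34·2.998×10^8)/6.821×10^-18 = 2.91×10^-8 m = 29.1 nm.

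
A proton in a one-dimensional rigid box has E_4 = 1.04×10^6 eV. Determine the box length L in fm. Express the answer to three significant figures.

From E_n = n²h²/(8m_pL²), L = n·h/√(8m_pE_n).
E_4 = 1.04×10^6 eV = 1.666×10^-13 J, so L = 4·6.626×10^-34/√(8·1.673×10^-27·1.666×10^-13) = 5.61×10^-14 m = 56.1 fm.

L = 56.1 fm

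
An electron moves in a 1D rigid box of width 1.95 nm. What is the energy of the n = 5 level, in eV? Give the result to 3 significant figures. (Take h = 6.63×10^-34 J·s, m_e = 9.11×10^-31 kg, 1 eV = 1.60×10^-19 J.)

E_5 = 2.48 eV

For an infinite well E_n = n²h²/(8m_eL²), so E_1 = h²/(8m_eL²) = (6.63×10^-34)²/(8·9.11×10^-31·(1.95×10^-9 m)²) = 1.586×10^-20 J.
Then E_5 = 5²·E_1 = 25·1.586×10^-20 J = 3.965×10^-19 J.
Converting, E_5 = 3.965×10^-19 J / (1.60×10^-19 J/eV) = 2.48 eV.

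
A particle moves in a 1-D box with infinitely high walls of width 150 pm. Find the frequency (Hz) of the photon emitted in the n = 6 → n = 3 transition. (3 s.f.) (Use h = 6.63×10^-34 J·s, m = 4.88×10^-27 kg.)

E_1 = h²/(8mL²) = 5.004×10^-22 J and ΔE = (6² − 3²)E_1 = 1.351×10^-20 J.
f = ΔE/h = 1.351×10^-20/6.63×10^-34 = 2.04×10^13 Hz.

f = 2.04×10^13 Hz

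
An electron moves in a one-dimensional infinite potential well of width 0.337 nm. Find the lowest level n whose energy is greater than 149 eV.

n = 7

E_1 = h²/(8m_eL²) = 5.305×10^-19 J = 3.311 eV.
Need n² > 149/3.311 = 45.00, i.e. n > 6.708.
The smallest integer satisfying this is n = 7.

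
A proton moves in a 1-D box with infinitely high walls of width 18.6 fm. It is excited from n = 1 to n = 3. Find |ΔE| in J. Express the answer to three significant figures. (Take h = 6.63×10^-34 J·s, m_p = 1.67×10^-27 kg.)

E_1 = h²/(8m_pL²) = 9.510×10^-14 J.
|ΔE| = |1² − 3²|·E_1 = 8·9.510×10^-14 J = 7.61×10^-13 J.

|ΔE| = 7.61×10^-13 J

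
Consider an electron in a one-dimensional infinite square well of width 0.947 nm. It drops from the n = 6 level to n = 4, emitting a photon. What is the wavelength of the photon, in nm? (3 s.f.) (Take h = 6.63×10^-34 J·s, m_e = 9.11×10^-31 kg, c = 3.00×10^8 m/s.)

λ = 148 nm

E_1 = h²/(8m_eL²) = 6.725×10^-20 J, so ΔE = (6² − 4²)E_1 = 1.345×10^-18 J.
λ = hc/ΔE = (6.63×10^-34·3.00×10^8)/1.345×10^-18 = 1.48×10^-7 m = 148 nm.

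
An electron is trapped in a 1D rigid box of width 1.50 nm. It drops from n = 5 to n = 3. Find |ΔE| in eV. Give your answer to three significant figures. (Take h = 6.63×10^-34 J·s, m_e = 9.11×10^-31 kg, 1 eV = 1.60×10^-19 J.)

E_1 = h²/(8m_eL²) = 2.681×10^-20 J.
|ΔE| = |5² − 3²|·E_1 = 16·2.681×10^-20 J = 4.290×10^-19 J = 2.68 eV.

|ΔE| = 2.68 eV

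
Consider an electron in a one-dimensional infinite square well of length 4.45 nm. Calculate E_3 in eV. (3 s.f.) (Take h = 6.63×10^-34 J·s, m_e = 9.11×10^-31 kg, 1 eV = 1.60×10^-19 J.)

E_3 = 0.171 eV

For an infinite well E_n = n²h²/(8m_eL²), so E_1 = h²/(8m_eL²) = (6.63×10^-34)²/(8·9.11×10^-31·(4.45×10^-9 m)²) = 3.046×10^-21 J.
Then E_3 = 3²·E_1 = 9·3.046×10^-21 J = 2.741×10^-20 J.
Converting, E_3 = 2.741×10^-20 J / (1.60×10^-19 J/eV) = 0.171 eV.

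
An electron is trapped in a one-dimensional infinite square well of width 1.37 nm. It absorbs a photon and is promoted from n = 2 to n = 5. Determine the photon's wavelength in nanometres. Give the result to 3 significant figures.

E_1 = h²/(8m_eL²) = 3.210×10^-20 J, so ΔE = (5² − 2²)E_1 = 6.741×10^-19 J.
λ = hc/ΔE = (6.626×10^-34·2.998×10^8)/6.741×10^-19 = 2.95×10^-7 m = 295 nm.

λ = 295 nm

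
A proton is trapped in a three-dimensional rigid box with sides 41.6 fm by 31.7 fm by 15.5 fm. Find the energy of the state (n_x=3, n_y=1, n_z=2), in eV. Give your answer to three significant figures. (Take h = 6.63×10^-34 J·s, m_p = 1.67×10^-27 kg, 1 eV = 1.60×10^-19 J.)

E = 4.70×10^6 eV

For a 3D rectangular well E = (h²/8m_p)·Σ n_i²/L_i² = (6.63×10^-34)²/(8·1.67×10^-27) · [3²/(41.6 fm)² + 1²/(31.7 fm)² + 2²/(15.5 fm)²].
Evaluating gives E = 7.516×10^-13 J = 4.70×10^6 eV.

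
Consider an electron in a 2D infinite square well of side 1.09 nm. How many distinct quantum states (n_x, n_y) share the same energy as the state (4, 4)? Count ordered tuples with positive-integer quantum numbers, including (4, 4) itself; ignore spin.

degeneracy = 1

The level has n_x² + n_y² = 32. The ordered positive-integer solutions are (4, 4).
That gives 1 state.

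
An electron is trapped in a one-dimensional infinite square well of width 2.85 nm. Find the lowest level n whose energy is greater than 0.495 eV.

n = 4

E_1 = h²/(8m_eL²) = 7.417×10^-21 J = 0.04630 eV.
Need n² > 0.495/0.04630 = 10.69, i.e. n > 3.270.
The smallest integer satisfying this is n = 4.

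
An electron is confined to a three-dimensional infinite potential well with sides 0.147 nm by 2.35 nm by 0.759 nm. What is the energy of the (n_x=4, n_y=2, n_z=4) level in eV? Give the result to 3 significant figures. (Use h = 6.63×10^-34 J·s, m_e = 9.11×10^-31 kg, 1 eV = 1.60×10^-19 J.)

E = 290 eV

For a 3D rectangular well E = (h²/8m_e)·Σ n_i²/L_i² = (6.63×10^-34)²/(8·9.11×10^-31) · [4²/(0.147 nm)² + 2²/(2.35 nm)² + 4²/(0.759 nm)²].
Evaluating gives E = 4.638×10^-17 J = 290 eV.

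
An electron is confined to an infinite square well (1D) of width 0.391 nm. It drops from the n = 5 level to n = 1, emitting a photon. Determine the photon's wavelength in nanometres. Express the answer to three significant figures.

E_1 = h²/(8m_eL²) = 3.941×10^-19 J, so ΔE = (5² − 1²)E_1 = 9.458×10^-18 J.
λ = hc/ΔE = (6.626×10^-34·2.998×10^8)/9.458×10^-18 = 2.10×10^-8 m = 21.0 nm.

λ = 21.0 nm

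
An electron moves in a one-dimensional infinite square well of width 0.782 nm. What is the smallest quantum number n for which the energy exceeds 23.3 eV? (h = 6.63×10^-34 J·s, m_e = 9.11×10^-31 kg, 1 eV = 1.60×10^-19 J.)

n = 7

E_1 = h²/(8m_eL²) = 9.863×10^-20 J = 0.6164 eV.
Need n² > 23.3/0.6164 = 37.80, i.e. n > 6.148.
The smallest integer satisfying this is n = 7.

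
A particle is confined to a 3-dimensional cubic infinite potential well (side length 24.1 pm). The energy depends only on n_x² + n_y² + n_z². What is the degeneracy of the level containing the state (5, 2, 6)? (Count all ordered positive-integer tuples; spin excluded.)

The level has n_x² + n_y² + n_z² = 65. The ordered positive-integer solutions are (2, 5, 6), (2, 6, 5), (5, 2, 6), (5, 6, 2), (6, 2, 5), (6, 5, 2).
That gives 6 states.

degeneracy = 6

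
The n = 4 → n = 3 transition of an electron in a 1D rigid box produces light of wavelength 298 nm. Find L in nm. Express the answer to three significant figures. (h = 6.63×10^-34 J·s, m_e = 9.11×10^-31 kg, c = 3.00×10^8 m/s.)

L = 0.795 nm

The photon carries ΔE = hc/λ = 6.63×10^-34·3.00×10^8/2.98×10^-7 m = 6.674×10^-19 J.
Since ΔE = (4² − 3²)E_1, E_1 = 9.534×10^-20 J, and L = h/√(8m_eE_1) = 7.95×10^-10 m = 0.795 nm.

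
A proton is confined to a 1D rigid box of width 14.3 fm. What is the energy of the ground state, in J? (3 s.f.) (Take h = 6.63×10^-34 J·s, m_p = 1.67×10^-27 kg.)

For an infinite well E_n = n²h²/(8m_pL²), so E_1 = h²/(8m_pL²) = (6.63×10^-34)²/(8·1.67×10^-27·(1.43×10^-14 m)²) = 1.609×10^-13 J.

E_1 = 1.61×10^-13 J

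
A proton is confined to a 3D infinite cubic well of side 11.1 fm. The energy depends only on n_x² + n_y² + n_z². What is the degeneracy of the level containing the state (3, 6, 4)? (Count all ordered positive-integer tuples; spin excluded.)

The level has n_x² + n_y² + n_z² = 61. The ordered positive-integer solutions are (3, 4, 6), (3, 6, 4), (4, 3, 6), (4, 6, 3), (6, 3, 4), (6, 4, 3).
That gives 6 states.

degeneracy = 6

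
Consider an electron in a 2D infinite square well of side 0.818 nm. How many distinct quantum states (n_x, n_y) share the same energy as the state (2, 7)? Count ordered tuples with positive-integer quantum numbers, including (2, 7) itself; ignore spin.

degeneracy = 2

The level has n_x² + n_y² = 53. The ordered positive-integer solutions are (2, 7), (7, 2).
That gives 2 states.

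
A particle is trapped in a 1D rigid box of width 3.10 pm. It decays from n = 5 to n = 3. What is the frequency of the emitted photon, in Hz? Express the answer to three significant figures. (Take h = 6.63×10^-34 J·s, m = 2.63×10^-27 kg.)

f = 5.25×10^16 Hz

E_1 = h²/(8mL²) = 2.174×10^-18 J and ΔE = (5² − 3²)E_1 = 3.478×10^-17 J.
f = ΔE/h = 3.478×10^-17/6.63×10^-34 = 5.25×10^16 Hz.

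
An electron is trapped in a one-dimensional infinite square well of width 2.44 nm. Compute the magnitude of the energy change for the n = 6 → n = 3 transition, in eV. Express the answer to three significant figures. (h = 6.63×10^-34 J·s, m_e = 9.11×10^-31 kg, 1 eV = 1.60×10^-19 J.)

|ΔE| = 1.71 eV

E_1 = h²/(8m_eL²) = 1.013×10^-20 J.
|ΔE| = |6² − 3²|·E_1 = 27·1.013×10^-20 J = 2.735×10^-19 J = 1.71 eV.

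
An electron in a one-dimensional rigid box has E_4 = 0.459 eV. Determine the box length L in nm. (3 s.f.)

L = 3.62 nm

From E_n = n²h²/(8m_eL²), L = n·h/√(8m_eE_n).
E_4 = 0.459 eV = 7.353×10^-20 J, so L = 4·6.626×10^-34/√(8·9.109×10^-31·7.353×10^-20) = 3.62×10^-9 m = 3.62 nm.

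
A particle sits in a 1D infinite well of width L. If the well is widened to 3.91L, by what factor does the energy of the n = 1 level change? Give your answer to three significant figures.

E_n ∝ 1/L², so the energy scales by 1/3.91² = 0.0654.

0.0654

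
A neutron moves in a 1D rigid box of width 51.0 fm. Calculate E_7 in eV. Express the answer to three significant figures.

E_7 = 3.85×10^6 eV

For an infinite well E_n = n²h²/(8m_nL²), so E_1 = h²/(8m_nL²) = (6.626×10^-34)²/(8·1.675×10^-27·(5.10×10^-14 m)²) = 1.260×10^-14 J.
Then E_7 = 7²·E_1 = 49·1.260×10^-14 J = 6.174×10^-13 J.
Converting, E_7 = 6.174×10^-13 J / (1.602×10^-19 J/eV) = 3.85×10^6 eV.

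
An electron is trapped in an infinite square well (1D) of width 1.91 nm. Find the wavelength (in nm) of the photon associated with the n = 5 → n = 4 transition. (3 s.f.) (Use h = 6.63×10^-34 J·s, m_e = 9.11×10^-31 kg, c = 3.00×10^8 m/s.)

λ = 1.34×10^3 nm

E_1 = h²/(8m_eL²) = 1.653×10^-20 J, so ΔE = (5² − 4²)E_1 = 1.488×10^-19 J.
λ = hc/ΔE = (6.63×10^-34·3.00×10^8)/1.488×10^-19 = 1.34×10^-6 m = 1.34×10^3 nm.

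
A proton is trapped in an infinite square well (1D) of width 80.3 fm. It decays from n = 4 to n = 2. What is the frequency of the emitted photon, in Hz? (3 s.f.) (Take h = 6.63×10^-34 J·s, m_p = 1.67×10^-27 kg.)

f = 9.24×10^19 Hz

E_1 = h²/(8m_pL²) = 5.103×10^-15 J and ΔE = (4² − 2²)E_1 = 6.124×10^-14 J.
f = ΔE/h = 6.124×10^-14/6.63×10^-34 = 9.24×10^19 Hz.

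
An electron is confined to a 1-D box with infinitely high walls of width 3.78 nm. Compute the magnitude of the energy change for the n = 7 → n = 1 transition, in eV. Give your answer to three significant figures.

|ΔE| = 1.26 eV

E_1 = h²/(8m_eL²) = 4.217×10^-21 J.
|ΔE| = |7² − 1²|·E_1 = 48·4.217×10^-21 J = 2.024×10^-19 J = 1.26 eV.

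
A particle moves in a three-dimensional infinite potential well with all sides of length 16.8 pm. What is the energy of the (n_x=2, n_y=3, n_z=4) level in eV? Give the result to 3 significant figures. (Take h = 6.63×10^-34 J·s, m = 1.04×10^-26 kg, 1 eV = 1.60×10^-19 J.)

E = 3.39 eV

For a 3D rectangular well E = (h²/8m)·Σ n_i²/L_i² = (6.63×10^-34)²/(8·1.04×10^-26) · [2²/(16.8 pm)² + 3²/(16.8 pm)² + 4²/(16.8 pm)²].
Evaluating gives E = 5.429×10^-19 J = 3.39 eV.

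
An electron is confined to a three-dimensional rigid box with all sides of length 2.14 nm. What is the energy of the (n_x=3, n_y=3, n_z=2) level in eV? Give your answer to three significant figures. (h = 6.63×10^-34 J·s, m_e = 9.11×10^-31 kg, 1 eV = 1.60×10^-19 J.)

For a 3D rectangular well E = (h²/8m_e)·Σ n_i²/L_i² = (6.63×10^-34)²/(8·9.11×10^-31) · [3²/(2.14 nm)² + 3²/(2.14 nm)² + 2²/(2.14 nm)²].
Evaluating gives E = 2.897×10^-19 J = 1.81 eV.

E = 1.81 eV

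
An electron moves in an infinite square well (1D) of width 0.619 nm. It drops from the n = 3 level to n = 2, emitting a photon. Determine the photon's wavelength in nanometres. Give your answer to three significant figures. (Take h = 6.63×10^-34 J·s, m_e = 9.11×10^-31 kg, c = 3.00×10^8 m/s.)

λ = 253 nm

E_1 = h²/(8m_eL²) = 1.574×10^-19 J, so ΔE = (3² − 2²)E_1 = 7.870×10^-19 J.
λ = hc/ΔE = (6.63×10^-34·3.00×10^8)/7.870×10^-19 = 2.53×10^-7 m = 253 nm.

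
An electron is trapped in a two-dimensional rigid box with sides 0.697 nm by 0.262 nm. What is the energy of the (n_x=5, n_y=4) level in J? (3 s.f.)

E = 1.71×10^-17 J

For a 2D rectangular well E = (h²/8m_e)·Σ n_i²/L_i² = (6.626×10^-34)²/(8·9.109×10^-31) · [5²/(0.697 nm)² + 4²/(0.262 nm)²].
Evaluating gives E = 1.71×10^-17 J.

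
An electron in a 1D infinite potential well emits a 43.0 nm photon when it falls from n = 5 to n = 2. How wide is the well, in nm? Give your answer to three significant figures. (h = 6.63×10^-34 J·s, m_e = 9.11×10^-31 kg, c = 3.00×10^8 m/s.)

The photon carries ΔE = hc/λ = 6.63×10^-34·3.00×10^8/4.30×10^-8 m = 4.626×10^-18 J.
Since ΔE = (5² − 2²)E_1, E_1 = 2.203×10^-19 J, and L = h/√(8m_eE_1) = 5.23×10^-10 m = 0.523 nm.

L = 0.523 nm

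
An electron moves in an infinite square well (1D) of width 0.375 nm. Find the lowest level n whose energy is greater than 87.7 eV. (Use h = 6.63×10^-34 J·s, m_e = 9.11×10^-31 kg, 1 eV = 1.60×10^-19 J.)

n = 6

E_1 = h²/(8m_eL²) = 4.289×10^-19 J = 2.681 eV.
Need n² > 87.7/2.681 = 32.71, i.e. n > 5.719.
The smallest integer satisfying this is n = 6.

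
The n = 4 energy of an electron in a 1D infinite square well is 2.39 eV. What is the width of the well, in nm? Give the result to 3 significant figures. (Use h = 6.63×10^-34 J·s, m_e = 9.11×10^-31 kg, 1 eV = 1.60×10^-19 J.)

From E_n = n²h²/(8m_eL²), L = n·h/√(8m_eE_n).
E_4 = 2.39 eV = 3.824×10^-19 J, so L = 4·6.63×10^-34/√(8·9.11×10^-31·3.824×10^-19) = 1.59×10^-9 m = 1.59 nm.

L = 1.59 nm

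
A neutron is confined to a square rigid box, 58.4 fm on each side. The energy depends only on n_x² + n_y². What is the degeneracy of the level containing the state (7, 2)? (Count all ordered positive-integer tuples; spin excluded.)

The level has n_x² + n_y² = 53. The ordered positive-integer solutions are (2, 7), (7, 2).
That gives 2 states.

degeneracy = 2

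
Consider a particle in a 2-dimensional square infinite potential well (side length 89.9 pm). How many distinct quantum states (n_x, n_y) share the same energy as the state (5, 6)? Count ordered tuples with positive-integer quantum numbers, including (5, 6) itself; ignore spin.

degeneracy = 2

The level has n_x² + n_y² = 61. The ordered positive-integer solutions are (5, 6), (6, 5).
That gives 2 states.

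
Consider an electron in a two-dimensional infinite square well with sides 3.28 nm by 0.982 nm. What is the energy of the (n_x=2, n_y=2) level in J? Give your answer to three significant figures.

For a 2D rectangular well E = (h²/8m_e)·Σ n_i²/L_i² = (6.626×10^-34)²/(8·9.109×10^-31) · [2²/(3.28 nm)² + 2²/(0.982 nm)²].
Evaluating gives E = 2.72×10^-19 J.

E = 2.72×10^-19 J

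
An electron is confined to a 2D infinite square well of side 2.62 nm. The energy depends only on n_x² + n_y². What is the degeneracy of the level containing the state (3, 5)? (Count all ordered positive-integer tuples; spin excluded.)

The level has n_x² + n_y² = 34. The ordered positive-integer solutions are (3, 5), (5, 3).
That gives 2 states.

degeneracy = 2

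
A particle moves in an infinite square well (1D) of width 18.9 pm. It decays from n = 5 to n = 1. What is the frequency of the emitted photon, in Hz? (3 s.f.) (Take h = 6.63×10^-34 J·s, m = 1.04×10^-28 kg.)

E_1 = h²/(8mL²) = 1.479×10^-18 J and ΔE = (5² − 1²)E_1 = 3.550×10^-17 J.
f = ΔE/h = 3.550×10^-17/6.63×10^-34 = 5.35×10^16 Hz.

f = 5.35×10^16 Hz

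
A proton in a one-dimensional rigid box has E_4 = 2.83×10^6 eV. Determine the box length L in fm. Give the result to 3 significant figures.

From E_n = n²h²/(8m_pL²), L = n·h/√(8m_pE_n).
E_4 = 2.83×10^6 eV = 4.534×10^-13 J, so L = 4·6.626×10^-34/√(8·1.673×10^-27·4.534×10^-13) = 3.40×10^-14 m = 34.0 fm.

L = 34.0 fm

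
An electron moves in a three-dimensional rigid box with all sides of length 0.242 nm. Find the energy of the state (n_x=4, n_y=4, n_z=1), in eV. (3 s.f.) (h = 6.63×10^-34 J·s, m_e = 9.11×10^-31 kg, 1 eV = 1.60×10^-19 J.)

E = 212 eV

For a 3D rectangular well E = (h²/8m_e)·Σ n_i²/L_i² = (6.63×10^-34)²/(8·9.11×10^-31) · [4²/(0.242 nm)² + 4²/(0.242 nm)² + 1²/(0.242 nm)²].
Evaluating gives E = 3.399×10^-17 J = 212 eV.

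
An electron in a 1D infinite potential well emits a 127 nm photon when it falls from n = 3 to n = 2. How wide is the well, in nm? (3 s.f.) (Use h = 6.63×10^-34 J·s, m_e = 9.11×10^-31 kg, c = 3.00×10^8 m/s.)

L = 0.439 nm

The photon carries ΔE = hc/λ = 6.63×10^-34·3.00×10^8/1.27×10^-7 m = 1.566×10^-18 J.
Since ΔE = (3² − 2²)E_1, E_1 = 3.132×10^-19 J, and L = h/√(8m_eE_1) = 4.39×10^-10 m = 0.439 nm.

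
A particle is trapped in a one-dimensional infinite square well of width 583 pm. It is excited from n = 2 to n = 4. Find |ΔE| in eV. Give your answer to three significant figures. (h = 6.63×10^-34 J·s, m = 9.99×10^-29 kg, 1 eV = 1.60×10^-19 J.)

E_1 = h²/(8mL²) = 1.618×10^-21 J.
|ΔE| = |2² − 4²|·E_1 = 12·1.618×10^-21 J = 1.942×10^-20 J = 0.121 eV.

|ΔE| = 0.121 eV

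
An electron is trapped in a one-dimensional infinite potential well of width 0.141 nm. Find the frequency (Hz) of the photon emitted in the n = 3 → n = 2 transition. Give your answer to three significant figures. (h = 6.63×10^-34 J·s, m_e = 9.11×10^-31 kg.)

E_1 = h²/(8m_eL²) = 3.034×10^-18 J and ΔE = (3² − 2²)E_1 = 1.517×10^-17 J.
f = ΔE/h = 1.517×10^-17/6.63×10^-34 = 2.29×10^16 Hz.

f = 2.29×10^16 Hz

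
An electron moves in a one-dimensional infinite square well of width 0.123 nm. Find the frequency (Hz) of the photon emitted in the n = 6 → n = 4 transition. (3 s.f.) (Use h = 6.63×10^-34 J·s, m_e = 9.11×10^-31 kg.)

f = 1.20×10^17 Hz

E_1 = h²/(8m_eL²) = 3.987×10^-18 J and ΔE = (6² − 4²)E_1 = 7.974×10^-17 J.
f = ΔE/h = 7.974×10^-17/6.63×10^-34 = 1.20×10^17 Hz.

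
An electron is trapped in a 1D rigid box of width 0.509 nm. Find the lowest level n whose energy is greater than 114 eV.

n = 9

E_1 = h²/(8m_eL²) = 2.325×10^-19 J = 1.451 eV.
Need n² > 114/1.451 = 78.57, i.e. n > 8.864.
The smallest integer satisfying this is n = 9.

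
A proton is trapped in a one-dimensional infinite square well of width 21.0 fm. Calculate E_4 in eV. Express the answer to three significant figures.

E_4 = 7.43×10^6 eV

For an infinite well E_n = n²h²/(8m_pL²), so E_1 = h²/(8m_pL²) = (6.626×10^-34)²/(8·1.673×10^-27·(2.10×10^-14 m)²) = 7.438×10^-14 J.
Then E_4 = 4²·E_1 = 16·7.438×10^-14 J = 1.190×10^-12 J.
Converting, E_4 = 1.190×10^-12 J / (1.602×10^-19 J/eV) = 7.43×10^6 eV.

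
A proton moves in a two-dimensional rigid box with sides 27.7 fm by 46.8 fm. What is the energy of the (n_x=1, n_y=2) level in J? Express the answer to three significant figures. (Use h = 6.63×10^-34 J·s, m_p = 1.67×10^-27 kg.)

E = 1.03×10^-13 J

For a 2D rectangular well E = (h²/8m_p)·Σ n_i²/L_i² = (6.63×10^-34)²/(8·1.67×10^-27) · [1²/(27.7 fm)² + 2²/(46.8 fm)²].
Evaluating gives E = 1.03×10^-13 J.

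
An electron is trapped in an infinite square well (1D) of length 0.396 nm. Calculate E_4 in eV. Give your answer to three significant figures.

For an infinite well E_n = n²h²/(8m_eL²), so E_1 = h²/(8m_eL²) = (6.626×10^-34)²/(8·9.109×10^-31·(3.96×10^-10 m)²) = 3.842×10^-19 J.
Then E_4 = 4²·E_1 = 16·3.842×10^-19 J = 6.147×10^-18 J.
Converting, E_4 = 6.147×10^-18 J / (1.602×10^-19 J/eV) = 38.4 eV.

E_4 = 38.4 eV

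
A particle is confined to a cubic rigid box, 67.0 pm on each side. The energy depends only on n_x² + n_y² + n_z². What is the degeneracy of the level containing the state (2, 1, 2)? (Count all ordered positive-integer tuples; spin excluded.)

The level has n_x² + n_y² + n_z² = 9. The ordered positive-integer solutions are (1, 2, 2), (2, 1, 2), (2, 2, 1).
That gives 3 states.

degeneracy = 3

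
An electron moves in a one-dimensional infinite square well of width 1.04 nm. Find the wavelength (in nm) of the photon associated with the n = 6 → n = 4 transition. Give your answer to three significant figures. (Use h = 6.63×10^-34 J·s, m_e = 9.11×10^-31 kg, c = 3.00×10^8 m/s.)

E_1 = h²/(8m_eL²) = 5.576×10^-20 J, so ΔE = (6² − 4²)E_1 = 1.115×10^-18 J.
λ = hc/ΔE = (6.63×10^-34·3.00×10^8)/1.115×10^-18 = 1.78×10^-7 m = 178 nm.

λ = 178 nm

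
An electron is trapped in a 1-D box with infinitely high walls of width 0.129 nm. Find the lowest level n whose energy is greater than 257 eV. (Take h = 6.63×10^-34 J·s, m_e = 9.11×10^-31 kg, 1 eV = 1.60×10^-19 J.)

n = 4

E_1 = h²/(8m_eL²) = 3.624×10^-18 J = 22.65 eV.
Need n² > 257/22.65 = 11.35, i.e. n > 3.369.
The smallest integer satisfying this is n = 4.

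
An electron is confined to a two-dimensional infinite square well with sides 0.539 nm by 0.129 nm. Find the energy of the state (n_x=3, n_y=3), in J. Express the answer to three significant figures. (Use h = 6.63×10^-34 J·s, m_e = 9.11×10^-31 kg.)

E = 3.45×10^-17 J

For a 2D rectangular well E = (h²/8m_e)·Σ n_i²/L_i² = (6.63×10^-34)²/(8·9.11×10^-31) · [3²/(0.539 nm)² + 3²/(0.129 nm)²].
Evaluating gives E = 3.45×10^-17 J.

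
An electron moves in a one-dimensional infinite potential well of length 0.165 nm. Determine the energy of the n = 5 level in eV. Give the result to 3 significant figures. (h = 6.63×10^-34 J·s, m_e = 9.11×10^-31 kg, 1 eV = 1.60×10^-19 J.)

For an infinite well E_n = n²h²/(8m_eL²), so E_1 = h²/(8m_eL²) = (6.63×10^-34)²/(8·9.11×10^-31·(1.65×10^-10 m)²) = 2.215×10^-18 J.
Then E_5 = 5²·E_1 = 25·2.215×10^-18 J = 5.538×10^-17 J.
Converting, E_5 = 5.538×10^-17 J / (1.60×10^-19 J/eV) = 346 eV.

E_5 = 346 eV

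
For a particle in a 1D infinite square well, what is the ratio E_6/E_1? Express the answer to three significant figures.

36.0

E_n ∝ n², so E_6/E_1 = 6²/1² = 36/1 = 36.0.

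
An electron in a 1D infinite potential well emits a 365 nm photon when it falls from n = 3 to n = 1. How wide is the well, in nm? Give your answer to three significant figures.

The photon carries ΔE = hc/λ = 6.626×10^-34·2.998×10^8/3.65×10^-7 m = 5.442×10^-19 J.
Since ΔE = (3² − 1²)E_1, E_1 = 6.802×10^-20 J, and L = h/√(8m_eE_1) = 9.41×10^-10 m = 0.941 nm.

L = 0.941 nm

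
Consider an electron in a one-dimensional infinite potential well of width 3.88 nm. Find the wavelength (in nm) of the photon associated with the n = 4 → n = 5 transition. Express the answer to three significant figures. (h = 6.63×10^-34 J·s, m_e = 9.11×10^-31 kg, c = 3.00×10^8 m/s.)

E_1 = h²/(8m_eL²) = 4.006×10^-21 J, so ΔE = (5² − 4²)E_1 = 3.605×10^-20 J.
λ = hc/ΔE = (6.63×10^-34·3.00×10^8)/3.605×10^-20 = 5.52×10^-6 m = 5.52×10^3 nm.

λ = 5.52×10^3 nm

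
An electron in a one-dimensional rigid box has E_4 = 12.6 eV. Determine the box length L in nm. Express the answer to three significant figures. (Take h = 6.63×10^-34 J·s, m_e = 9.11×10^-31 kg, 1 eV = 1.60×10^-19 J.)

From E_n = n²h²/(8m_eL²), L = n·h/√(8m_eE_n).
E_4 = 12.6 eV = 2.016×10^-18 J, so L = 4·6.63×10^-34/√(8·9.11×10^-31·2.016×10^-18) = 6.92×10^-10 m = 0.692 nm.

L = 0.692 nm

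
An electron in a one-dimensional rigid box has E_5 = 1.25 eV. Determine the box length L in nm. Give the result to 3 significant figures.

L = 2.74 nm

From E_n = n²h²/(8m_eL²), L = n·h/√(8m_eE_n).
E_5 = 1.25 eV = 2.003×10^-19 J, so L = 5·6.626×10^-34/√(8·9.109×10^-31·2.003×10^-19) = 2.74×10^-9 m = 2.74 nm.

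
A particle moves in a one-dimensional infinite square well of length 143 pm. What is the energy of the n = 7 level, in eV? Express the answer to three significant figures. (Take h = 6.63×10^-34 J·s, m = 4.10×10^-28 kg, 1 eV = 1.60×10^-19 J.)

E_7 = 2.01 eV

For an infinite well E_n = n²h²/(8mL²), so E_1 = h²/(8mL²) = (6.63×10^-34)²/(8·4.10×10^-28·(1.43×10^-10 m)²) = 6.554×10^-21 J.
Then E_7 = 7²·E_1 = 49·6.554×10^-21 J = 3.211×10^-19 J.
Converting, E_7 = 3.211×10^-19 J / (1.60×10^-19 J/eV) = 2.01 eV.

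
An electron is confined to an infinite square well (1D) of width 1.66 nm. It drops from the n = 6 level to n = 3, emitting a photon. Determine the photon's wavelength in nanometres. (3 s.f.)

λ = 337 nm

E_1 = h²/(8m_eL²) = 2.186×10^-20 J, so ΔE = (6² − 3²)E_1 = 5.902×10^-19 J.
λ = hc/ΔE = (6.626×10^-34·2.998×10^8)/5.902×10^-19 = 3.37×10^-7 m = 337 nm.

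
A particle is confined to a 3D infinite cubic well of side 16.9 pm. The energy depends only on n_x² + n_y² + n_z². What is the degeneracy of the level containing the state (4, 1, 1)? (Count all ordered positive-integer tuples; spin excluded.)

degeneracy = 3

The level has n_x² + n_y² + n_z² = 18. The ordered positive-integer solutions are (1, 1, 4), (1, 4, 1), (4, 1, 1).
That gives 3 states.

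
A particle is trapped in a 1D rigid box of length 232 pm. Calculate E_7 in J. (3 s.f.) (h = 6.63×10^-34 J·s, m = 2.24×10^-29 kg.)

E_7 = 2.23×10^-18 J

For an infinite well E_n = n²h²/(8mL²), so E_1 = h²/(8mL²) = (6.63×10^-34)²/(8·2.24×10^-29·(2.32×10^-10 m)²) = 4.557×10^-20 J.
Then E_7 = 7²·E_1 = 49·4.557×10^-20 J = 2.23×10^-18 J.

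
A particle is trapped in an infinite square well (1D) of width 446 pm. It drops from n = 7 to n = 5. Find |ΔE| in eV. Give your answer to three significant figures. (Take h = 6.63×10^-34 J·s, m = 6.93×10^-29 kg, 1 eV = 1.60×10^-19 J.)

E_1 = h²/(8mL²) = 3.986×10^-21 J.
|ΔE| = |7² − 5²|·E_1 = 24·3.986×10^-21 J = 9.566×10^-20 J = 0.598 eV.

|ΔE| = 0.598 eV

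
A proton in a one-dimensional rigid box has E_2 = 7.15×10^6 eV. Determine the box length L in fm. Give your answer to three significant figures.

L = 10.7 fm

From E_n = n²h²/(8m_pL²), L = n·h/√(8m_pE_n).
E_2 = 7.15×10^6 eV = 1.145×10^-12 J, so L = 2·6.626×10^-34/√(8·1.673×10^-27·1.145×10^-12) = 1.07×10^-14 m = 10.7 fm.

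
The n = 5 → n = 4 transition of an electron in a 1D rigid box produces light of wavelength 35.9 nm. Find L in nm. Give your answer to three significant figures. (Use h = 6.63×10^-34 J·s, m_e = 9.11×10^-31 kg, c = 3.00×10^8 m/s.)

The photon carries ΔE = hc/λ = 6.63×10^-34·3.00×10^8/3.59×10^-8 m = 5.540×10^-18 J.
Since ΔE = (5² − 4²)E_1, E_1 = 6.156×10^-19 J, and L = h/√(8m_eE_1) = 3.13×10^-10 m = 0.313 nm.

L = 0.313 nm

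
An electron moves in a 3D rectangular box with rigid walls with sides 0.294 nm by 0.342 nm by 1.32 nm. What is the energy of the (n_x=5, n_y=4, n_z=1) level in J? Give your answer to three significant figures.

E = 2.57×10^-17 J

For a 3D rectangular well E = (h²/8m_e)·Σ n_i²/L_i² = (6.626×10^-34)²/(8·9.109×10^-31) · [5²/(0.294 nm)² + 4²/(0.342 nm)² + 1²/(1.32 nm)²].
Evaluating gives E = 2.57×10^-17 J.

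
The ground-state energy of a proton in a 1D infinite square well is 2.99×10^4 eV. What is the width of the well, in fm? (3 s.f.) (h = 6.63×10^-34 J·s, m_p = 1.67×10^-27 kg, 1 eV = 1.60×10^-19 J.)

L = 82.9 fm

From E_n = n²h²/(8m_pL²), L = n·h/√(8m_pE_n).
E_1 = 2.99×10^4 eV = 4.784×10^-15 J, so L = 1·6.63×10^-34/√(8·1.67×10^-27·4.784×10^-15) = 8.29×10^-14 m = 82.9 fm.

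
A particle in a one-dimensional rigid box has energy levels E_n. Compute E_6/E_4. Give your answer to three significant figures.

2.25

E_n ∝ n², so E_6/E_4 = 6²/4² = 36/16 = 2.25.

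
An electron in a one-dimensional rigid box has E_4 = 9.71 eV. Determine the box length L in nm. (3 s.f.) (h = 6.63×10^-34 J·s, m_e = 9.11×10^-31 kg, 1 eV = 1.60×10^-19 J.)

L = 0.788 nm

From E_n = n²h²/(8m_eL²), L = n·h/√(8m_eE_n).
E_4 = 9.71 eV = 1.554×10^-18 J, so L = 4·6.63×10^-34/√(8·9.11×10^-31·1.554×10^-18) = 7.88×10^-10 m = 0.788 nm.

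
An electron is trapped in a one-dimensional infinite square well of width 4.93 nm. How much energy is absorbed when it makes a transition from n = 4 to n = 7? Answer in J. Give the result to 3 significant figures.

|ΔE| = 8.18×10^-20 J

E_1 = h²/(8m_eL²) = 2.479×10^-21 J.
|ΔE| = |4² − 7²|·E_1 = 33·2.479×10^-21 J = 8.18×10^-20 J.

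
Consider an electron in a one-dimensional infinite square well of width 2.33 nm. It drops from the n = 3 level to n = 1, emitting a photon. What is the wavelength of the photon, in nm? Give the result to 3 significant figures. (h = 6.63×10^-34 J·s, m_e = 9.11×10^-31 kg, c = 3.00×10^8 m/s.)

λ = 2.24×10^3 nm

E_1 = h²/(8m_eL²) = 1.111×10^-20 J, so ΔE = (3² − 1²)E_1 = 8.888×10^-20 J.
λ = hc/ΔE = (6.63×10^-34·3.00×10^8)/8.888×10^-20 = 2.24×10^-6 m = 2.24×10^3 nm.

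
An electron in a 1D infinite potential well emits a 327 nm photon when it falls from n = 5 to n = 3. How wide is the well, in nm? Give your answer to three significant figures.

L = 1.26 nm

The photon carries ΔE = hc/λ = 6.626×10^-34·2.998×10^8/3.27×10^-7 m = 6.075×10^-19 J.
Since ΔE = (5² − 3²)E_1, E_1 = 3.797×10^-20 J, and L = h/√(8m_eE_1) = 1.26×10^-9 m = 1.26 nm.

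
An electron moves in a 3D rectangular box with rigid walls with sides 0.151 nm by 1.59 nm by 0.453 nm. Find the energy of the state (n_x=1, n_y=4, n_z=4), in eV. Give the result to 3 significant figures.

E = 48.2 eV

For a 3D rectangular well E = (h²/8m_e)·Σ n_i²/L_i² = (6.626×10^-34)²/(8·9.109×10^-31) · [1²/(0.151 nm)² + 4²/(1.59 nm)² + 4²/(0.453 nm)²].
Evaluating gives E = 7.721×10^-18 J = 48.2 eV.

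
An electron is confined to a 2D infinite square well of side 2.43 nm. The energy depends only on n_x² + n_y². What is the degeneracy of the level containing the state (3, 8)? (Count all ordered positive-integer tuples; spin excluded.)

The level has n_x² + n_y² = 73. The ordered positive-integer solutions are (3, 8), (8, 3).
That gives 2 states.

degeneracy = 2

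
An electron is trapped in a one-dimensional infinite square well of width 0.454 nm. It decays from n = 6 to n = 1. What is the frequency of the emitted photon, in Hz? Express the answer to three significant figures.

f = 1.54×10^16 Hz

E_1 = h²/(8m_eL²) = 2.923×10^-19 J and ΔE = (6² − 1²)E_1 = 1.023×10^-17 J.
f = ΔE/h = 1.023×10^-17/6.626×10^-34 = 1.54×10^16 Hz.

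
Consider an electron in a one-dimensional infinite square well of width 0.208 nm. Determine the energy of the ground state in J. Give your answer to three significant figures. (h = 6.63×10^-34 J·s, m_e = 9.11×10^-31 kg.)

E_1 = 1.39×10^-18 J

For an infinite well E_n = n²h²/(8m_eL²), so E_1 = h²/(8m_eL²) = (6.63×10^-34)²/(8·9.11×10^-31·(2.08×10^-10 m)²) = 1.394×10^-18 J.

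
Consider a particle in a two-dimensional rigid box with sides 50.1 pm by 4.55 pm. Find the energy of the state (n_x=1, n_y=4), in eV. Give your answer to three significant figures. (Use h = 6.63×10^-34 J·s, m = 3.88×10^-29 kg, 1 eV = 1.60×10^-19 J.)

E = 6.84×10^3 eV

For a 2D rectangular well E = (h²/8m)·Σ n_i²/L_i² = (6.63×10^-34)²/(8·3.88×10^-29) · [1²/(50.1 pm)² + 4²/(4.55 pm)²].
Evaluating gives E = 1.095×10^-15 J = 6.84×10^3 eV.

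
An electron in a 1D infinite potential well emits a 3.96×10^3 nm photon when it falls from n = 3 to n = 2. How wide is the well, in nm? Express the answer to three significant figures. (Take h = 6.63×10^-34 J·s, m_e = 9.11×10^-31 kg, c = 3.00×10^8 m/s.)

L = 2.45 nm

The photon carries ΔE = hc/λ = 6.63×10^-34·3.00×10^8/3.96×10^-6 m = 5.023×10^-20 J.
Since ΔE = (3² − 2²)E_1, E_1 = 1.005×10^-20 J, and L = h/√(8m_eE_1) = 2.45×10^-9 m = 2.45 nm.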